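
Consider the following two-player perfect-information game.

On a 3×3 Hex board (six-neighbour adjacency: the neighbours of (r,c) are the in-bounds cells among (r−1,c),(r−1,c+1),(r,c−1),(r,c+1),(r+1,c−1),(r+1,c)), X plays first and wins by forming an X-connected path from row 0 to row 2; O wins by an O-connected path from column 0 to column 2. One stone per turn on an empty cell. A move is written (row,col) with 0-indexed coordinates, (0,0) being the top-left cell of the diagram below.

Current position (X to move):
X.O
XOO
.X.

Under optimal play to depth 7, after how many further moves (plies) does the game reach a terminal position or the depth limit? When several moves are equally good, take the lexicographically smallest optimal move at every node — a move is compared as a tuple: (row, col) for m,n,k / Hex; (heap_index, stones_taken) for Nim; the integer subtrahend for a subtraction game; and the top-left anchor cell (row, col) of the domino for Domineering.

ply 1, X at X.O/XOO/.X. | (0,1)=-1→XXO/XOO/.X.; (2,0)=+1→X.O/XOO/XX.*; (2,2)=-1→X.O/XOO/.XX
ply 2: X.O/XOO/XX. is terminal -1 (O); from X.O/XOO/.X. depth 7

PV length from [X.O/XOO/.X.]: 1 ply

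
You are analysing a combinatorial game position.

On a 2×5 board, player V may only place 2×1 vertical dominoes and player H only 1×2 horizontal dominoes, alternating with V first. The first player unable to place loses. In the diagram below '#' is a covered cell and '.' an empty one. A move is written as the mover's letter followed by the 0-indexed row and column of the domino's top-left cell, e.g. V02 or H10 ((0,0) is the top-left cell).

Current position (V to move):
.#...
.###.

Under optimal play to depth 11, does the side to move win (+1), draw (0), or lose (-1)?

value(.#.../.###., V) = +1

[.#.../.###.] V move#1: V00:-1/##.../####., V04:+1/.#..#/.####*
[.#..#/.####] H move#2: H02:-1/.####/.####*
[.####/.####] V move#3: V00:+1/#####/#####*
[#####/#####] end (terminal -1, H#4); searched .#.../.###. to 11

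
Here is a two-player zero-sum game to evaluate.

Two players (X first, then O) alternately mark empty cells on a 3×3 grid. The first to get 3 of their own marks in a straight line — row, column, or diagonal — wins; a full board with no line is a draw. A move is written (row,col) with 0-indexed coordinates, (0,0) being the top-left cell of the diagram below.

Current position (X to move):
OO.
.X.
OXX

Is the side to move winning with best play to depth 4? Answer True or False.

X winning at [OO./.X./OXX]: False

ply 1, X at OO./.X./OXX | (0,2)=-1→OOX/.X./OXX*; (1,0)=-1→OO./XX./OXX; (1,2)=-1→OO./.XX/OXX
ply 2, O at OOX/.X./OXX | (1,0)=+1→OOX/OX./OXX*; (1,2)=+0→OOX/.XO/OXX
ply 3: OOX/OX./OXX is terminal -1 (X); from OO./.X./OXX depth 4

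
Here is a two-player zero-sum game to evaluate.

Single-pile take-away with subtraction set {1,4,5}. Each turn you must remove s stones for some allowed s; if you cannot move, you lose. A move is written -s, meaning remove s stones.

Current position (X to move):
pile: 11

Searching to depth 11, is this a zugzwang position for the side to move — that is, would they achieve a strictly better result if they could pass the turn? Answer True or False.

p1 X@[11]: -1[10]+1* -4[7]-1 -5[6]-1
p2 O@[10]: -1[9]-1* -4[6]-1 -5[5]-1
p3 X@[9]: -1[8]+1* -4[5]-1 -5[4]-1
p4 O@[8]: -1[7]-1* -4[4]-1 -5[3]-1
p5 X@[7]: -1[6]-1 -4[3]-1 -5[2]+1*
p6 O@[2]: -1[1]-1*
p7 X@[1]: -1[0]+1*
p8 O@[0] terminal -1; root [11] d11
pass branch (O moves first from the same position):
  | p1 O@[11]: -1[10]+1* -4[7]-1 -5[6]-1
  | p2 X@[10]: -1[9]-1* -4[6]-1 -5[5]-1
  | p3 O@[9]: -1[8]+1* -4[5]-1 -5[4]-1
  | p4 X@[8]: -1[7]-1* -4[4]-1 -5[3]-1
  | p5 O@[7]: -1[6]-1 -4[3]-1 -5[2]+1*
  | p6 X@[2]: -1[1]-1*
  | p7 O@[1]: -1[0]+1*
  | p8 X@[0] terminal -1; root [11] d11
X moving scores +1; X passing scores -1

zugzwang(11, X) = False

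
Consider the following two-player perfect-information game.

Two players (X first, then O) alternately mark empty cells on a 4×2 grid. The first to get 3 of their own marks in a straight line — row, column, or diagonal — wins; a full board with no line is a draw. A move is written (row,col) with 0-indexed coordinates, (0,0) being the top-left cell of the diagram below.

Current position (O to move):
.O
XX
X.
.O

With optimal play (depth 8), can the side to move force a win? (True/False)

ply 1, O at .O/XX/X./.O | (0,0)=-1→OO/XX/X./.O*; (2,1)=-1→.O/XX/XO/.O; (3,0)=-1→.O/XX/X./OO
ply 2, X at OO/XX/X./.O | (2,1)=+0→OO/XX/XX/.O; (3,0)=+1→OO/XX/X./XO*
ply 3: OO/XX/X./XO is terminal -1 (O); from .O/XX/X./.O depth 8

O winning at [.O/XX/X./.O]: False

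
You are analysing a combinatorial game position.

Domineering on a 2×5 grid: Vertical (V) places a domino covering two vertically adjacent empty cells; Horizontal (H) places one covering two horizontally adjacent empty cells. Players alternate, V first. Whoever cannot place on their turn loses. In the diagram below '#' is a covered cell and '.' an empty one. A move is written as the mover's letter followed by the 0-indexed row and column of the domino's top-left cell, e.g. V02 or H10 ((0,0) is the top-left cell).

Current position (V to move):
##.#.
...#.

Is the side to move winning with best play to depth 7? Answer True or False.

V winning at [##.#./...#.]: True

ply 1, V at ##.#./...#. | V02=+1→####./..##.*; V04=-1→##.##/...##
ply 2, H at ####./..##. | H10=-1→####./####.*
ply 3, V at ####./####. | V04=+1→#####/#####*
ply 4: #####/##### is terminal -1 (H); from ##.#./...#. depth 7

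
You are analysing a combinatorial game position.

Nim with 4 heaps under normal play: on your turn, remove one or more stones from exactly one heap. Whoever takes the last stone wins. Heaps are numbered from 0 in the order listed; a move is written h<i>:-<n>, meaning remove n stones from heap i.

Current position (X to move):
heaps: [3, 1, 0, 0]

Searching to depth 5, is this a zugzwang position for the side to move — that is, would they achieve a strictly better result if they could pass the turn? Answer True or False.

p1 X@[(3,1,0,0)]: h0:-1[(2,1,0,0)]-1 h0:-2[(1,1,0,0)]+1* h0:-3[(0,1,0,0)]-1 h1:-1[(3,0,0,0)]-1
p2 O@[(1,1,0,0)]: h0:-1[(0,1,0,0)]-1* h1:-1[(1,0,0,0)]-1
p3 X@[(0,1,0,0)]: h1:-1[(0,0,0,0)]+1*
p4 O@[(0,0,0,0)] terminal -1; root [(3,1,0,0)] d5
if X skipped the turn, O would face:
~ p1 O@[(3,1,0,0)]: h0:-1[(2,1,0,0)]-1 h0:-2[(1,1,0,0)]+1* h0:-3[(0,1,0,0)]-1 h1:-1[(3,0,0,0)]-1
~ p2 X@[(1,1,0,0)]: h0:-1[(0,1,0,0)]-1* h1:-1[(1,0,0,0)]-1
~ p3 O@[(0,1,0,0)]: h1:-1[(0,0,0,0)]+1*
~ p4 X@[(0,0,0,0)] terminal -1; root [(3,1,0,0)] d5
compare (X): move=+1 vs pass=-1

zugzwang((3,1,0,0), X) = False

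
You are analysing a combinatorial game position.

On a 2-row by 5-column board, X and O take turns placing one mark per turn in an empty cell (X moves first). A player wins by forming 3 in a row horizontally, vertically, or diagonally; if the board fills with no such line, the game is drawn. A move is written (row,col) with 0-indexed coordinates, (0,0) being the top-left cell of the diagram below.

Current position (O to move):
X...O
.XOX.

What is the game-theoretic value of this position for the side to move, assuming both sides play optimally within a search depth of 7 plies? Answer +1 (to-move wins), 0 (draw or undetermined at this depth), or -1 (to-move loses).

value(X...O/.XOX., O) = 0

p1 O@[X...O/.XOX.]: (0,1)[XO..O/.XOX.]+0* (0,2)[X.O.O/.XOX.]+0 (0,3)[X..OO/.XOX.]+0 (1,0)[X...O/OXOX.]+0 (1,4)[X...O/.XOXO]+0
p2 X@[XO..O/.XOX.]: (0,2)[XOX.O/.XOX.]+0* (0,3)[XO.XO/.XOX.]+0 (1,0)[XO..O/XXOX.]+0 (1,4)[XO..O/.XOXX]+0
p3 O@[XOX.O/.XOX.]: (0,3)[XOXOO/.XOX.]+0* (1,0)[XOX.O/OXOX.]+0 (1,4)[XOX.O/.XOXO]+0
p4 X@[XOXOO/.XOX.]: (1,0)[XOXOO/XXOX.]+0* (1,4)[XOXOO/.XOXX]+0
p5 O@[XOXOO/XXOX.]: (1,4)[XOXOO/XXOXO]+0*
p6 X@[XOXOO/XXOXO] terminal +0; root [X...O/.XOX.] d7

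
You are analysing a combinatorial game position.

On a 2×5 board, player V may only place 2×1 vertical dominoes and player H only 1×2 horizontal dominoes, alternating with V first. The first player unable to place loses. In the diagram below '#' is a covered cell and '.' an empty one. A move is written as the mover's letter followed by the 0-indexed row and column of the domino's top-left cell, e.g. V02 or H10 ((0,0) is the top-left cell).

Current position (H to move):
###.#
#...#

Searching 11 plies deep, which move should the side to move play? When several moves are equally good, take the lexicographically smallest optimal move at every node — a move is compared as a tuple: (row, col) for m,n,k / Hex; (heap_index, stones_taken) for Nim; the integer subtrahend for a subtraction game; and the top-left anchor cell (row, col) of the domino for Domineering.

[###.#/#...#] H move#1: H11:-1/###.#/###.#, H12:+1/###.#/#.###*
[###.#/#.###] end (terminal -1, V#2); searched ###.#/#...# to 11

H's best at [###.#/#...#]: H12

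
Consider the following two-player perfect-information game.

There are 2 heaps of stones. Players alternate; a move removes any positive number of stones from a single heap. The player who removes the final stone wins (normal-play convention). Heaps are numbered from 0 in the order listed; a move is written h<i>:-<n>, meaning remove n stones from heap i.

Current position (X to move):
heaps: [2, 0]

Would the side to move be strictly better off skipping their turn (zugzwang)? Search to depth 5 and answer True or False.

zugzwang((2,0), X) = False

[(2,0)] X move#1: h0:-1:-1/(1,0), h0:-2:+1/(0,0)*
[(0,0)] end (terminal -1, O#2); searched (2,0) to 5
pass branch (O moves first from the same position):
  | [(2,0)] O move#1: h0:-1:-1/(1,0), h0:-2:+1/(0,0)*
  | [(0,0)] end (terminal -1, X#2); searched (2,0) to 5
X moving scores +1; X passing scores -1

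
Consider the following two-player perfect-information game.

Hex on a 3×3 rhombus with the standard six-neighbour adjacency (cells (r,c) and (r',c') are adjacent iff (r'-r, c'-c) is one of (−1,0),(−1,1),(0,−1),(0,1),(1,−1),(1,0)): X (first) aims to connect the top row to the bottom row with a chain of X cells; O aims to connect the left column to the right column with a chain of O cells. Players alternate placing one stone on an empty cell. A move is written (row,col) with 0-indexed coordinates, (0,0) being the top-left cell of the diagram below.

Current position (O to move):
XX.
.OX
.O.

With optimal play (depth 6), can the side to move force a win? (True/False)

ply 1, O at XX./.OX/.O. | (0,2)=+1→XXO/.OX/.O.*; (1,0)=+1→XX./OOX/.O.; (2,0)=+1→XX./.OX/OO.; (2,2)=+1→XX./.OX/.OO
ply 2, X at XXO/.OX/.O. | (1,0)=-1→XXO/XOX/.O.*; (2,0)=-1→XXO/.OX/XO.; (2,2)=-1→XXO/.OX/.OX
ply 3, O at XXO/XOX/.O. | (2,0)=+1→XXO/XOX/OO.*; (2,2)=-1→XXO/XOX/.OO
ply 4: XXO/XOX/OO. is terminal -1 (X); from XX./.OX/.O. depth 6

O winning at [XX./.OX/.O.]: True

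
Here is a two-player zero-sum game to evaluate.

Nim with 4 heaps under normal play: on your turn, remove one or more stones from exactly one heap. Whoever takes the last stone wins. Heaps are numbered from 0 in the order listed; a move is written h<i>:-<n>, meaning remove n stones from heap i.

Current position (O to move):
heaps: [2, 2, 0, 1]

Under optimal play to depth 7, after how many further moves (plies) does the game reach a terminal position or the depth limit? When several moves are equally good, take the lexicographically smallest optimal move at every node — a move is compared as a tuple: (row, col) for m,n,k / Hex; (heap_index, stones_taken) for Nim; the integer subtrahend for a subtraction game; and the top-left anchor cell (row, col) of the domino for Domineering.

ply 1, O at (2,2,0,1) | h0:-1=-1→(1,2,0,1); h0:-2=-1→(0,2,0,1); h1:-1=-1→(2,1,0,1); h1:-2=-1→(2,0,0,1); h3:-1=+1→(2,2,0,0)*
ply 2, X at (2,2,0,0) | h0:-1=-1→(1,2,0,0)*; h0:-2=-1→(0,2,0,0); h1:-1=-1→(2,1,0,0); h1:-2=-1→(2,0,0,0)
ply 3, O at (1,2,0,0) | h0:-1=-1→(0,2,0,0); h1:-1=+1→(1,1,0,0)*; h1:-2=-1→(1,0,0,0)
ply 4, X at (1,1,0,0) | h0:-1=-1→(0,1,0,0)*; h1:-1=-1→(1,0,0,0)
ply 5, O at (0,1,0,0) | h1:-1=+1→(0,0,0,0)*
ply 6: (0,0,0,0) is terminal -1 (X); from (2,2,0,1) depth 7

PV length from [(2,2,0,1)]: 5 plies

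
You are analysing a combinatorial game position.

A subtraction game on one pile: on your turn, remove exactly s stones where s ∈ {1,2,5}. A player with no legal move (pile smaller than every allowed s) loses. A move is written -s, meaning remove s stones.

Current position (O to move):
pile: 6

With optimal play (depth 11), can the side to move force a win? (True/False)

O winning at [6]: False

[6] O move#1: -1:-1/5*, -2:-1/4, -5:-1/1
[5] X move#2: -1:-1/4, -2:+1/3*, -5:+1/0
[3] O move#3: -1:-1/2*, -2:-1/1
[2] X move#4: -1:-1/1, -2:+1/0*
[0] end (terminal -1, O#5); searched 6 to 11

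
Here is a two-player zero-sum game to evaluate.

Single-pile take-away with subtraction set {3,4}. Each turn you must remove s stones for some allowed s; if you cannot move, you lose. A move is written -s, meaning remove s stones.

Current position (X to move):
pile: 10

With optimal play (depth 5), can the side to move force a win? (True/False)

ply 1, X at 10 | -3=+1→7*; -4=-1→6
ply 2, O at 7 | -3=-1→4*; -4=-1→3
ply 3, X at 4 | -3=+1→1*; -4=+1→0
ply 4: 1 is terminal -1 (O); from 10 depth 5

X winning at [10]: True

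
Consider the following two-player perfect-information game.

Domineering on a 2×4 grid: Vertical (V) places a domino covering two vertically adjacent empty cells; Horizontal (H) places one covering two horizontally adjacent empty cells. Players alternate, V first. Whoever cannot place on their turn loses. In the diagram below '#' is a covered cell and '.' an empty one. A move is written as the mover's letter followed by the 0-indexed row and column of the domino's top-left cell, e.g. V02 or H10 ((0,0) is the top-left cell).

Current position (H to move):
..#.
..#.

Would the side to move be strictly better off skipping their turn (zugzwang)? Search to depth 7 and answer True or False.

ply 1, H at ..#./..#. | H00=+1→###./..#.*; H10=+1→..#./###.
ply 2, V at ###./..#. | V03=-1→####/..##*
ply 3, H at ####/..## | H10=+1→####/####*
ply 4: ####/#### is terminal -1 (V); from ..#./..#. depth 7
suppose H passes — search the same position with V to move:
pass> ply 1, V at ..#./..#. | V00=+1→#.#./#.#.*; V01=+1→.##./.##.; V03=-1→..##/..##
pass> ply 2: #.#./#.#. is terminal -1 (H); from ..#./..#. depth 7
for H: play +1, pass -1

zugzwang(..#./..#., H) = False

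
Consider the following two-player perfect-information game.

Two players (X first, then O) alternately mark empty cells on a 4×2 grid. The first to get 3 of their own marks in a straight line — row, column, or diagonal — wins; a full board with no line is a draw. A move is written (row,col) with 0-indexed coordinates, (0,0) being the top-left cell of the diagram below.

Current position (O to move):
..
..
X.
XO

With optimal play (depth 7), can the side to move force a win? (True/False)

[../../X./XO] O move#1: (0,0):-1/O./../X./XO, (0,1):-1/.O/../X./XO, (1,0):+0/../O./X./XO*, (1,1):-1/../.O/X./XO, (2,1):-1/../../XO/XO
[../O./X./XO] X move#2: (0,0):+0/X./O./X./XO*, (0,1):+0/.X/O./X./XO, (1,1):+0/../OX/X./XO, (2,1):+0/../O./XX/XO
[X./O./X./XO] O move#3: (0,1):+0/XO/O./X./XO*, (1,1):+0/X./OO/X./XO, (2,1):+0/X./O./XO/XO
[XO/O./X./XO] X move#4: (1,1):+0/XO/OX/X./XO*, (2,1):+0/XO/O./XX/XO
[XO/OX/X./XO] O move#5: (2,1):+0/XO/OX/XO/XO*
[XO/OX/XO/XO] end (terminal +0, X#6); searched ../../X./XO to 7

O winning at [../../X./XO]: False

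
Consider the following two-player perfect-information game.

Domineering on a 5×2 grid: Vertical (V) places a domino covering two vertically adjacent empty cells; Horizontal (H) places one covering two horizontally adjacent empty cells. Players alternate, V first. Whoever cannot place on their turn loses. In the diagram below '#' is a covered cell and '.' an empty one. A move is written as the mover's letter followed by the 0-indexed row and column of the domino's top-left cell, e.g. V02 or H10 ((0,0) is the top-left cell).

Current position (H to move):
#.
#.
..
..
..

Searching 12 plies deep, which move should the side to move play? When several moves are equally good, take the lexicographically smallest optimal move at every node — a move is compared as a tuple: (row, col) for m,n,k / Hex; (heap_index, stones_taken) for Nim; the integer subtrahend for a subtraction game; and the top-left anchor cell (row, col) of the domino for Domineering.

ply 1, H at #./#./../../.. | H20=-1→#./#./##/../..; H30=+1→#./#./../##/..*; H40=-1→#./#./../../##
ply 2, V at #./#./../##/.. | V01=-1→##/##/../##/..*; V11=-1→#./##/.#/##/..
ply 3, H at ##/##/../##/.. | H20=+1→##/##/##/##/..*; H40=+1→##/##/../##/##
ply 4: ##/##/##/##/.. is terminal -1 (V); from #./#./../../.. depth 12

H's best at [#./#./../../..]: H30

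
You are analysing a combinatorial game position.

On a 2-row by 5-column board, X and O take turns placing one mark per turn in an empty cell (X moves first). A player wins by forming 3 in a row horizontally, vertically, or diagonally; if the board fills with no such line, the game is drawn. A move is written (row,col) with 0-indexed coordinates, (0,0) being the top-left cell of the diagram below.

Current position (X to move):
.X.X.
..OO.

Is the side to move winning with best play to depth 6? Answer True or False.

X winning at [.X.X./..OO.]: True

[.X.X./..OO.] X move#1: (0,0):-1/XX.X./..OO., (0,2):+1/.XXX./..OO.*, (0,4):-1/.X.XX/..OO., (1,0):-1/.X.X./X.OO., (1,1):-1/.X.X./.XOO., (1,4):-1/.X.X./..OOX
[.XXX./..OO.] end (terminal -1, O#2); searched .X.X./..OO. to 6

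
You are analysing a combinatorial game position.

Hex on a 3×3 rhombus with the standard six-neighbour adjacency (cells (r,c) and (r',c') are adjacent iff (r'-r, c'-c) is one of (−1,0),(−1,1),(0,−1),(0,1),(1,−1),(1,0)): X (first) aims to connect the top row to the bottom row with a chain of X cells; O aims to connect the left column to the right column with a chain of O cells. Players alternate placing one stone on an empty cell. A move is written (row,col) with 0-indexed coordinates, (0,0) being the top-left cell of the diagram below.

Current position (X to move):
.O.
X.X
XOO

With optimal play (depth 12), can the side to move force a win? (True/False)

[.O./X.X/XOO] X move#1: (0,0):+1/XO./X.X/XOO*, (0,2):+1/.OX/X.X/XOO, (1,1):+1/.O./XXX/XOO
[XO./X.X/XOO] end (terminal -1, O#2); searched .O./X.X/XOO to 12

X winning at [.O./X.X/XOO]: True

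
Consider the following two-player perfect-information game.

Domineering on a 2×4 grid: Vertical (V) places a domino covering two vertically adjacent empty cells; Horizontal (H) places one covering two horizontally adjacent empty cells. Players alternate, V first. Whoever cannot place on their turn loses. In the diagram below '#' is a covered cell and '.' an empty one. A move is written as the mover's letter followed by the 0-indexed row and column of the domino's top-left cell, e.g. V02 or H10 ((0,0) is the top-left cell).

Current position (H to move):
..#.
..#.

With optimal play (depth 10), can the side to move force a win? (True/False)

H winning at [..#./..#.]: True

ply 1, H at ..#./..#. | H00=+1→###./..#.*; H10=+1→..#./###.
ply 2, V at ###./..#. | V03=-1→####/..##*
ply 3, H at ####/..## | H10=+1→####/####*
ply 4: ####/#### is terminal -1 (V); from ..#./..#. depth 10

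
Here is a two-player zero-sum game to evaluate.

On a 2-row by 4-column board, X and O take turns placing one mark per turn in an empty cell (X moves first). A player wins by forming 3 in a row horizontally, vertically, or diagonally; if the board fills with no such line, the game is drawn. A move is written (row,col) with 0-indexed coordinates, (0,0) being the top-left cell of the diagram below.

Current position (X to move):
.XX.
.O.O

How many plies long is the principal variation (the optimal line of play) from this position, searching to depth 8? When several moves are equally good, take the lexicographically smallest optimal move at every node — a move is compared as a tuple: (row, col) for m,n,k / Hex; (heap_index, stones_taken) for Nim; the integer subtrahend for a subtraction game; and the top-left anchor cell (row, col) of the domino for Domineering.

[.XX./.O.O] X move#1: (0,0):+1/XXX./.O.O*, (0,3):+1/.XXX/.O.O, (1,0):-1/.XX./XO.O, (1,2):+1/.XX./.OXO
[XXX./.O.O] end (terminal -1, O#2); searched .XX./.O.O to 8

PV length from [.XX./.O.O]: 1 ply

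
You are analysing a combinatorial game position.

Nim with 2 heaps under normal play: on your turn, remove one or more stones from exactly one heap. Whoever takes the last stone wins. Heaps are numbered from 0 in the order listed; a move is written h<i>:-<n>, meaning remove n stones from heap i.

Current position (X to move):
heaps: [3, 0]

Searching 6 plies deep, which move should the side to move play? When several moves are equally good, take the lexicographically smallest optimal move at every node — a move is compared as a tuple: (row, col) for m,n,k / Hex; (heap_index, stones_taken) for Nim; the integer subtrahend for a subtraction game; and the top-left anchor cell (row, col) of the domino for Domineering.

X's best at [(3,0)]: h0:-3

ply 1, X at (3,0) | h0:-1=-1→(2,0); h0:-2=-1→(1,0); h0:-3=+1→(0,0)*
ply 2: (0,0) is terminal -1 (O); from (3,0) depth 6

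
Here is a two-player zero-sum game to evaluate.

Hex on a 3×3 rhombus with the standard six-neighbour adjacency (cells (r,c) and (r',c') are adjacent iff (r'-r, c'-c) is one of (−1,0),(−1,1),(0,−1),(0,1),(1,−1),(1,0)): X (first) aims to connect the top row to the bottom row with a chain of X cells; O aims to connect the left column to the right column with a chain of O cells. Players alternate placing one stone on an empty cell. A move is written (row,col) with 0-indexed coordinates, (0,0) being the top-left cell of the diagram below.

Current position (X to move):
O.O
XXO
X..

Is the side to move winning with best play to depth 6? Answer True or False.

p1 X@[O.O/XXO/X..]: (0,1)[OXO/XXO/X..]+1* (2,1)[O.O/XXO/XX.]-1 (2,2)[O.O/XXO/X.X]-1
p2 O@[OXO/XXO/X..] terminal -1; root [O.O/XXO/X..] d6

X winning at [O.O/XXO/X..]: True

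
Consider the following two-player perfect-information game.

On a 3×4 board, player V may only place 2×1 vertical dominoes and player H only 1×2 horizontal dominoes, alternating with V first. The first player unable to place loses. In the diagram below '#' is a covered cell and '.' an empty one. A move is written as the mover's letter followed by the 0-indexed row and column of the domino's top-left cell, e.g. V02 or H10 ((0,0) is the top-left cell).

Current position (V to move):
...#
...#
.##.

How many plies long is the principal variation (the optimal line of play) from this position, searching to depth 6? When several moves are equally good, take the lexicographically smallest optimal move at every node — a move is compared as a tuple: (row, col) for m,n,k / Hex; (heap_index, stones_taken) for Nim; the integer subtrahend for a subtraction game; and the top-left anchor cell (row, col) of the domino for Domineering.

PV length from [...#/...#/.##.]: 1 ply

[...#/...#/.##.] V move#1: V00:-1/#..#/#..#/.##., V01:+1/.#.#/.#.#/.##.*, V02:-1/..##/..##/.##., V10:-1/...#/#..#/###.
[.#.#/.#.#/.##.] end (terminal -1, H#2); searched ...#/...#/.##. to 6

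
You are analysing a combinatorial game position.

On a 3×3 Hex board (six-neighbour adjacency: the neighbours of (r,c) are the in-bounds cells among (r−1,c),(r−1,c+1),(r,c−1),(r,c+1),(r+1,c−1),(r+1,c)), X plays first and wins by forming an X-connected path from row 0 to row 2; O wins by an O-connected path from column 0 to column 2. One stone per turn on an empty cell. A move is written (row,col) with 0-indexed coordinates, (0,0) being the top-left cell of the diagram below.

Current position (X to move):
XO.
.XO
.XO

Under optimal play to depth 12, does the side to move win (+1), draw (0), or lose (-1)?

p1 X@[XO./.XO/.XO]: (0,2)[XOX/.XO/.XO]+1* (1,0)[XO./XXO/.XO]+1 (2,0)[XO./.XO/XXO]+1
p2 O@[XOX/.XO/.XO] terminal -1; root [XO./.XO/.XO] d12

value(XO./.XO/.XO, X) = +1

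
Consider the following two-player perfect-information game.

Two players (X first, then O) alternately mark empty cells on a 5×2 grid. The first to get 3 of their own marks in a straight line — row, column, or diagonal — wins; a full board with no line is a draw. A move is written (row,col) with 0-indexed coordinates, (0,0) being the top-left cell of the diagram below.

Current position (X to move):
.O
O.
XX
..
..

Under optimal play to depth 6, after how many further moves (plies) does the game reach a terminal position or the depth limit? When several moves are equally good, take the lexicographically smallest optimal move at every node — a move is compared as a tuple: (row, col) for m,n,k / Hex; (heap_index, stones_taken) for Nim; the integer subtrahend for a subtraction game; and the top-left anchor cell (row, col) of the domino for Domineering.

ply 1, X at .O/O./XX/../.. | (0,0)=+0→XO/O./XX/../..; (1,1)=+0→.O/OX/XX/../..; (3,0)=+1→.O/O./XX/X./..*; (3,1)=+1→.O/O./XX/.X/..; (4,0)=+1→.O/O./XX/../X.; (4,1)=+0→.O/O./XX/../.X
ply 2, O at .O/O./XX/X./.. | (0,0)=-1→OO/O./XX/X./..*; (1,1)=-1→.O/OO/XX/X./..; (3,1)=-1→.O/O./XX/XO/..; (4,0)=-1→.O/O./XX/X./O.; (4,1)=-1→.O/O./XX/X./.O
ply 3, X at OO/O./XX/X./.. | (1,1)=+1→OO/OX/XX/X./..*; (3,1)=+1→OO/O./XX/XX/..; (4,0)=+1→OO/O./XX/X./X.; (4,1)=+1→OO/O./XX/X./.X
ply 4, O at OO/OX/XX/X./.. | (3,1)=-1→OO/OX/XX/XO/..*; (4,0)=-1→OO/OX/XX/X./O.; (4,1)=-1→OO/OX/XX/X./.O
ply 5, X at OO/OX/XX/XO/.. | (4,0)=+1→OO/OX/XX/XO/X.*; (4,1)=+0→OO/OX/XX/XO/.X
ply 6: OO/OX/XX/XO/X. is terminal -1 (O); from .O/O./XX/../.. depth 6

PV length from [.O/O./XX/../..]: 5 plies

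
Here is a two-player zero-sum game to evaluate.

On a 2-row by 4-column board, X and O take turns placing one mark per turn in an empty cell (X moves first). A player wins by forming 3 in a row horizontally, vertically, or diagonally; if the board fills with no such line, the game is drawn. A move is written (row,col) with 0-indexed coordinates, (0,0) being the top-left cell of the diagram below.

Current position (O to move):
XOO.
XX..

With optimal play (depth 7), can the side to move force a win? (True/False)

ply 1, O at XOO./XX.. | (0,3)=+1→XOOO/XX..*; (1,2)=+0→XOO./XXO.; (1,3)=-1→XOO./XX.O
ply 2: XOOO/XX.. is terminal -1 (X); from XOO./XX.. depth 7

O winning at [XOO./XX..]: True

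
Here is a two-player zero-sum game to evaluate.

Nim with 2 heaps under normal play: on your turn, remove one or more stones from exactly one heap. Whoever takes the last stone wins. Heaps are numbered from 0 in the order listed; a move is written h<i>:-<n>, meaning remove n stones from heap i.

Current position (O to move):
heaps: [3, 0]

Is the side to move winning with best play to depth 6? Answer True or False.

ply 1, O at (3,0) | h0:-1=-1→(2,0); h0:-2=-1→(1,0); h0:-3=+1→(0,0)*
ply 2: (0,0) is terminal -1 (X); from (3,0) depth 6

O winning at [(3,0)]: True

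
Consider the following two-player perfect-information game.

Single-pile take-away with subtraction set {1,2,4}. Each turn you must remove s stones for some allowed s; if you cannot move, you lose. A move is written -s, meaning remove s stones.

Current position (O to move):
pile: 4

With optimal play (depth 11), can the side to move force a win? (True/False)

p1 O@[4]: -1[3]+1* -2[2]-1 -4[0]+1
p2 X@[3]: -1[2]-1* -2[1]-1
p3 O@[2]: -1[1]-1 -2[0]+1*
p4 X@[0] terminal -1; root [4] d11

O winning at [4]: True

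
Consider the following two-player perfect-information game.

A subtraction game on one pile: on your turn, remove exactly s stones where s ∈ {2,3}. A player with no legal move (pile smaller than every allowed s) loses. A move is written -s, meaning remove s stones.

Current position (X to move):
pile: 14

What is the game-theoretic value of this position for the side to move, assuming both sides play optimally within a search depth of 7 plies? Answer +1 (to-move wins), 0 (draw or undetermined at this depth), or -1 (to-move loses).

ply 1, X at 14 | -2=-1→12; -3=+1→11*
ply 2, O at 11 | -2=-1→9*; -3=-1→8
ply 3, X at 9 | -2=-1→7; -3=+1→6*
ply 4, O at 6 | -2=-1→4*; -3=-1→3
ply 5, X at 4 | -2=-1→2; -3=+1→1*
ply 6: 1 is terminal -1 (O); from 14 depth 7

value(14, X) = +1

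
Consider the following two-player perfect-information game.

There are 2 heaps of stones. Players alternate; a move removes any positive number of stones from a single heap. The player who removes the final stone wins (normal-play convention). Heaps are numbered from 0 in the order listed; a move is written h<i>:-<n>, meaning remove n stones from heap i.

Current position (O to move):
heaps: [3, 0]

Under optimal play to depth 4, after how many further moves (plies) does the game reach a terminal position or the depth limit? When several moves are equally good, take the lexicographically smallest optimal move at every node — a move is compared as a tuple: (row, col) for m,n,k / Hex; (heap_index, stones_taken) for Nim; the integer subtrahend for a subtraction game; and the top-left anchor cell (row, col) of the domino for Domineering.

p1 O@[(3,0)]: h0:-1[(2,0)]-1 h0:-2[(1,0)]-1 h0:-3[(0,0)]+1*
p2 X@[(0,0)] terminal -1; root [(3,0)] d4

PV length from [(3,0)]: 1 ply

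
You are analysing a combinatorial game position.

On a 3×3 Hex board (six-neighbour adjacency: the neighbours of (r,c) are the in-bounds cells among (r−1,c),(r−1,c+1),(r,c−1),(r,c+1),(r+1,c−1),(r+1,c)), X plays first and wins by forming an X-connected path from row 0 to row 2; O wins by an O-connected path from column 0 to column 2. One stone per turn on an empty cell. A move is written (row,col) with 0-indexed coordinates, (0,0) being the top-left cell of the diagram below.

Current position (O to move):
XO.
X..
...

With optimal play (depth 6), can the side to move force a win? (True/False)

O winning at [XO./X../...]: False

ply 1, O at XO./X../... | (0,2)=-1→XOO/X../...*; (1,1)=-1→XO./XO./...; (1,2)=-1→XO./X.O/...; (2,0)=-1→XO./X../O..; (2,1)=-1→XO./X../.O.; (2,2)=-1→XO./X../..O
ply 2, X at XOO/X../... | (1,1)=+1→XOO/XX./...*; (1,2)=+1→XOO/X.X/...; (2,0)=+1→XOO/X../X..; (2,1)=+1→XOO/X../.X.; (2,2)=+1→XOO/X../..X
ply 3, O at XOO/XX./... | (1,2)=-1→XOO/XXO/...*; (2,0)=-1→XOO/XX./O..; (2,1)=-1→XOO/XX./.O.; (2,2)=-1→XOO/XX./..O
ply 4, X at XOO/XXO/... | (2,0)=+1→XOO/XXO/X..*; (2,1)=+1→XOO/XXO/.X.; (2,2)=+1→XOO/XXO/..X
ply 5: XOO/XXO/X.. is terminal -1 (O); from XO./X../... depth 6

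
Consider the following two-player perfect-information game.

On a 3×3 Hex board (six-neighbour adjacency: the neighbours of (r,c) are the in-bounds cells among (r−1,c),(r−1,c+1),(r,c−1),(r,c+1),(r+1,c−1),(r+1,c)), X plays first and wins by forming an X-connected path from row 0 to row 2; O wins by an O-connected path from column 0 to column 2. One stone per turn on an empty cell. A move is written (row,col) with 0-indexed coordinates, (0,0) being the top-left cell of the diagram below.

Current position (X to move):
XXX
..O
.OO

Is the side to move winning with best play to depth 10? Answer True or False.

[XXX/..O/.OO] X move#1: (1,0):-1/XXX/X.O/.OO, (1,1):-1/XXX/.XO/.OO, (2,0):+1/XXX/..O/XOO*
[XXX/..O/XOO] O move#2: (1,0):-1/XXX/O.O/XOO*, (1,1):-1/XXX/.OO/XOO
[XXX/O.O/XOO] X move#3: (1,1):+1/XXX/OXO/XOO*
[XXX/OXO/XOO] end (terminal -1, O#4); searched XXX/..O/.OO to 10

X winning at [XXX/..O/.OO]: True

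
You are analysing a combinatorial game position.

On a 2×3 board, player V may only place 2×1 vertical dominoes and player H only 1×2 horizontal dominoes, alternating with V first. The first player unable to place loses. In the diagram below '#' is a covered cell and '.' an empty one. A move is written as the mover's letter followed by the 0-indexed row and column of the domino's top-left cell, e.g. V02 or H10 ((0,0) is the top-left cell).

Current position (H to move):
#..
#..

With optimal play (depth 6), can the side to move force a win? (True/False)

ply 1, H at #../#.. | H01=+1→###/#..*; H11=+1→#../###
ply 2: ###/#.. is terminal -1 (V); from #../#.. depth 6

H winning at [#../#..]: True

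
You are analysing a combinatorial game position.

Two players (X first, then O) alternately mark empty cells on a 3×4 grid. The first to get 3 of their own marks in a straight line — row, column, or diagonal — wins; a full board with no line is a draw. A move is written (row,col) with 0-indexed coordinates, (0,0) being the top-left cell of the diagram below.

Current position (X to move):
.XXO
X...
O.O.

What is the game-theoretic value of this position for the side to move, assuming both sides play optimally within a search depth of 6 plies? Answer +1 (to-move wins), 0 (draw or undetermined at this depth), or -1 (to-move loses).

ply 1, X at .XXO/X.../O.O. | (0,0)=+1→XXXO/X.../O.O.*; (1,1)=-1→.XXO/XX../O.O.; (1,2)=-1→.XXO/X.X./O.O.; (1,3)=-1→.XXO/X..X/O.O.; (2,1)=+1→.XXO/X.../OXO.; (2,3)=-1→.XXO/X.../O.OX
ply 2: XXXO/X.../O.O. is terminal -1 (O); from .XXO/X.../O.O. depth 6

value(.XXO/X.../O.O., X) = +1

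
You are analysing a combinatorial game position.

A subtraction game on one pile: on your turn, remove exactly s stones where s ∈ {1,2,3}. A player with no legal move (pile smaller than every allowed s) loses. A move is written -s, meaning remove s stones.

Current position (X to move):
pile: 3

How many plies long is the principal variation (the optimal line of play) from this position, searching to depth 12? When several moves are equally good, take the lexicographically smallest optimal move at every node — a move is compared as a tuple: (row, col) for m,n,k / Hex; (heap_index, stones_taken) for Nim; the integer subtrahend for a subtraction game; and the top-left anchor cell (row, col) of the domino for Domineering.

PV length from [3]: 1 ply

p1 X@[3]: -1[2]-1 -2[1]-1 -3[0]+1*
p2 O@[0] terminal -1; root [3] d12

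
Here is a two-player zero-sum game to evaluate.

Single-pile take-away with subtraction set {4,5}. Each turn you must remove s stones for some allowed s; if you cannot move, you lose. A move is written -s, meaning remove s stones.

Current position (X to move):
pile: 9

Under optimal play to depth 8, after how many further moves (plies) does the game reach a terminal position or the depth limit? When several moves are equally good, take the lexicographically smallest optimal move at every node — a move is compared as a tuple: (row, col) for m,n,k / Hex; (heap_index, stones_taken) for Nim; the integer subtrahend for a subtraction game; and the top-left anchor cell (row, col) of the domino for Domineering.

p1 X@[9]: -4[5]-1* -5[4]-1
p2 O@[5]: -4[1]+1* -5[0]+1
p3 X@[1] terminal -1; root [9] d8

PV length from [9]: 2 plies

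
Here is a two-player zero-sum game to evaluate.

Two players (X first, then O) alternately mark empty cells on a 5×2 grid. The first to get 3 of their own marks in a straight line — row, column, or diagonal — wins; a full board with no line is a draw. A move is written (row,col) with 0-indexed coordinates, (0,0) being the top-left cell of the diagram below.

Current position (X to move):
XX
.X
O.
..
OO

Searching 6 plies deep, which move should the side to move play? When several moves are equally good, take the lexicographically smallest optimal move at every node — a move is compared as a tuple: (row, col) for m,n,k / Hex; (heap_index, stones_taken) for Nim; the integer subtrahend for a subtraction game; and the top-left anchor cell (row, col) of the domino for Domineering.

X's best at [XX/.X/O./../OO]: (2,1)

p1 X@[XX/.X/O./../OO]: (1,0)[XX/XX/O./../OO]-1 (2,1)[XX/.X/OX/../OO]+1* (3,0)[XX/.X/O./X./OO]+0 (3,1)[XX/.X/O./.X/OO]-1
p2 O@[XX/.X/OX/../OO] terminal -1; root [XX/.X/O./../OO] d6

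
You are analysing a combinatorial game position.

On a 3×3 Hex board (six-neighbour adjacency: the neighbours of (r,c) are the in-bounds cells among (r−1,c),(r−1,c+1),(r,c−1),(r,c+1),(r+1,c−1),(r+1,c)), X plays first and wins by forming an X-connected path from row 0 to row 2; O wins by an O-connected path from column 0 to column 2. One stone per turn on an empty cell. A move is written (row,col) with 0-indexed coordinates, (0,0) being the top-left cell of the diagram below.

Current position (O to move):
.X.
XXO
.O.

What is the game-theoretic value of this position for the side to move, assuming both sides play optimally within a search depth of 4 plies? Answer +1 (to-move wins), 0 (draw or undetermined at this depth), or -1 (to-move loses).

value(.X./XXO/.O., O) = +1

[.X./XXO/.O.] O move#1: (0,0):-1/OX./XXO/.O., (0,2):-1/.XO/XXO/.O., (2,0):+1/.X./XXO/OO.*, (2,2):-1/.X./XXO/.OO
[.X./XXO/OO.] end (terminal -1, X#2); searched .X./XXO/.O. to 4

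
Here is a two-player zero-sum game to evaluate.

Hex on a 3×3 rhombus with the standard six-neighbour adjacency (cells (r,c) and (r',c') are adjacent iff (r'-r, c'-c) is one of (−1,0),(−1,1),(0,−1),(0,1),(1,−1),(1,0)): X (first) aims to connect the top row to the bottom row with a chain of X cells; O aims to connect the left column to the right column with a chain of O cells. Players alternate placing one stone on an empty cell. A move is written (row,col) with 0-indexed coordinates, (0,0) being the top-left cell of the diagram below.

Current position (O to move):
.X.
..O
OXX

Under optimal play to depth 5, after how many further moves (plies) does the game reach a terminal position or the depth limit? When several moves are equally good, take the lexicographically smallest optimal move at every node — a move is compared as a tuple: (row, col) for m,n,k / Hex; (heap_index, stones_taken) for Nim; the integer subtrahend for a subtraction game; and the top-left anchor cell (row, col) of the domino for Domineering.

[.X./..O/OXX] O move#1: (0,0):-1/OX./..O/OXX, (0,2):-1/.XO/..O/OXX, (1,0):-1/.X./O.O/OXX, (1,1):+1/.X./.OO/OXX*
[.X./.OO/OXX] end (terminal -1, X#2); searched .X./..O/OXX to 5

PV length from [.X./..O/OXX]: 1 ply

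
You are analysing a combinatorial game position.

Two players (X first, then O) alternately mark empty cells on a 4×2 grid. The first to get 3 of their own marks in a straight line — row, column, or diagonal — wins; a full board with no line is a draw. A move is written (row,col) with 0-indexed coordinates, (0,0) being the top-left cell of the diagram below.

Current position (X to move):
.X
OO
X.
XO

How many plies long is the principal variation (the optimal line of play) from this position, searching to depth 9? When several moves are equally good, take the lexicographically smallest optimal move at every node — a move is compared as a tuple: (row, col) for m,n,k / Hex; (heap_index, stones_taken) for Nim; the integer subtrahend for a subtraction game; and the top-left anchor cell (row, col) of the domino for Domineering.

PV length from [.X/OO/X./XO]: 2 plies

[.X/OO/X./XO] X move#1: (0,0):-1/XX/OO/X./XO, (2,1):+0/.X/OO/XX/XO*
[.X/OO/XX/XO] O move#2: (0,0):+0/OX/OO/XX/XO*
[OX/OO/XX/XO] end (terminal +0, X#3); searched .X/OO/X./XO to 9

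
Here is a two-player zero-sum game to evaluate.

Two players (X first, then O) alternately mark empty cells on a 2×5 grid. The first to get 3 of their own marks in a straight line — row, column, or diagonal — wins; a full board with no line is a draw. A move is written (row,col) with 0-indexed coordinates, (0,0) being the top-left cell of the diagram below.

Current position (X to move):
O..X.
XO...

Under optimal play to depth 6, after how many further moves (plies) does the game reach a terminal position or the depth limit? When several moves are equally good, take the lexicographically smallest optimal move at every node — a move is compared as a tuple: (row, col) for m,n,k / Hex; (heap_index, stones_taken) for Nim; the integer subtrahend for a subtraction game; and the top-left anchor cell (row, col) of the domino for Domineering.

PV length from [O..X./XO...]: 3 plies

ply 1, X at O..X./XO... | (0,1)=+0→OX.X./XO...; (0,2)=+1→O.XX./XO...*; (0,4)=+0→O..XX/XO...; (1,2)=+0→O..X./XOX..; (1,3)=+0→O..X./XO.X.; (1,4)=+0→O..X./XO..X
ply 2, O at O.XX./XO... | (0,1)=-1→OOXX./XO...*; (0,4)=-1→O.XXO/XO...; (1,2)=-1→O.XX./XOO..; (1,3)=-1→O.XX./XO.O.; (1,4)=-1→O.XX./XO..O
ply 3, X at OOXX./XO... | (0,4)=+1→OOXXX/XO...*; (1,2)=+0→OOXX./XOX..; (1,3)=+0→OOXX./XO.X.; (1,4)=+0→OOXX./XO..X
ply 4: OOXXX/XO... is terminal -1 (O); from O..X./XO... depth 6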